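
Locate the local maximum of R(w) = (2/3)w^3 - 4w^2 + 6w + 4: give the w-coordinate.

1

R'(w) = 2w^2 - 8w + 6. Setting R'(w) = 0 gives w ∈ {1, 3}.
Since R''(w) = 4w - 8, we get R''(1) = -4 < 0 ⇒ local maximum; R''(3) = 4 > 0 ⇒ local minimum.
Thus R has its local maximum at w = 1, with value 20/3.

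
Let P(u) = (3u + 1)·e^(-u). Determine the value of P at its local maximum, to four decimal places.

1.5403

By the product rule, P'(u) = (-3u + 2)·e^(-u). Since e^(-u) > 0, the only critical point is u = 2/3.
P''(2/3) has the same sign as -3 < 0, so this is a local maximum.
P(2/3) = (3)·e^(-2/3) ≈ 1.5403.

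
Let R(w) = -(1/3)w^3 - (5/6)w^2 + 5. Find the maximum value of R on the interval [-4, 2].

13

The derivative is -w^2 - (5/3)w, which vanishes at w = -5/3 and w = 0.
Evaluating at the critical points and endpoints: R(-4) = 13, R(-5/3) = 685/162, R(0) = 5, R(2) = -1.
So the maximum is R(-4) = 13.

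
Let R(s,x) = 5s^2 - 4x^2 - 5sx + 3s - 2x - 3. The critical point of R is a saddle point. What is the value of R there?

-361/105

∂R/∂s = 10s - 5x + 3 = 0 and ∂R/∂x = -5s - 8x - 2 = 0, so (s, x) = (-34/105, -1/21).
The Hessian has R_{ss} = 10, R_{xx} = -8, R_{sx} = -5, giving D = -105 < 0, so the point is a saddle point.
R(-34/105, -1/21) = -361/105.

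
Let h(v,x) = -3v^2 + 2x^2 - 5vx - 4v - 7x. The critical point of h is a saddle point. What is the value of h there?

25/49

∂h/∂v = -6v - 5x - 4 = 0 and ∂h/∂x = -5v + 4x - 7 = 0, so (v, x) = (-51/49, 22/49).
The Hessian has h_{vv} = -6, h_{xx} = 4, h_{vx} = -5, giving D = -49 < 0, so the point is a saddle point.
h(-51/49, 22/49) = 25/49.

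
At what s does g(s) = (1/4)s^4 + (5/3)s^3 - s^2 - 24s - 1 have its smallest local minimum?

2

g'(s) = s^3 + 5s^2 - 2s - 24. Setting g'(s) = 0 gives s ∈ {-4, -3, 2}.
g''(s) = 3s^2 + 10s - 2. g''(-4) = 6 > 0 ⇒ local minimum; g''(-3) = -5 < 0 ⇒ local maximum; g''(2) = 30 > 0 ⇒ local minimum.
Thus g has its smallest local minimum at s = 2, with value -107/3.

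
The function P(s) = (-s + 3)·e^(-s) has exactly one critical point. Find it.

P'(s) = (-1)·e^(-s) + (-s + 3)·(-1)·e^(-s) = (s - 4)·e^(-s). Since e^(-s) > 0, the only critical point is s = 4.
P''(4) has the same sign as 1 > 0, so this is a local minimum.
P(4) = (-1)·e^(-4) ≈ -0.0183.

4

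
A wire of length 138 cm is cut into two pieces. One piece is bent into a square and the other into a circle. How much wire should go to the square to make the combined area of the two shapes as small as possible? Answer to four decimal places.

77.2937

Let x be the length used for the square. Square side x/4; circle radius (138−x)/(2π).
A(x) = (x/4)² + π·((138−x)/(2π))² = x²/16 + (138−x)²/(4π) for 0 ≤ x ≤ 138. A'(x) = x/8 − (138−x)/(2π) = 0 gives x = 4·138/(π+4) ≈ 77.2937.
A'' = 1/8 + 1/(2π) > 0, so this gives the minimum combined area; x ≈ 77.2937 cm to the square.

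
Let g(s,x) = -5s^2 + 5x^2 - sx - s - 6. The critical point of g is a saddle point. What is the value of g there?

-601/101

∂g/∂s = -10s - x - 1 = 0 and ∂g/∂x = -s + 10x = 0, so (s, x) = (-10/101, -1/101).
The Hessian has g_{ss} = -10, g_{xx} = 10, g_{sx} = -1, giving D = -101 < 0, so the point is a saddle point.
g(-10/101, -1/101) = -601/101.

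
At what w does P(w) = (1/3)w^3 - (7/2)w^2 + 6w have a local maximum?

Critical points: P'(w) = w^2 - 7w + 6 vanishes at w = 1, 6.
Since P''(w) = 2w - 7, we get P''(1) = -5 < 0 ⇒ local maximum; P''(6) = 5 > 0 ⇒ local minimum.
So the local maximum value is P(1) = 17/6.

1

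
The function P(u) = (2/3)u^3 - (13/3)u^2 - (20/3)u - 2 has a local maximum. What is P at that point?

26/81

P'(u) = 2u^2 - (26/3)u - 20/3. Setting P'(u) = 0 gives u ∈ {-2/3, 5}.
P''(u) = 4u - 26/3. P''(-2/3) = -34/3 < 0 ⇒ local maximum; P''(5) = 34/3 > 0 ⇒ local minimum.
The local maximum is P(-2/3) = 26/81.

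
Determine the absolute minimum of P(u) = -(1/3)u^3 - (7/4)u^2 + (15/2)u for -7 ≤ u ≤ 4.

Differentiating, P'(u) = -u^2 - (7/2)u + 15/2; which vanishes at u = -5 and u = 3/2.
Compare values at every candidate in [-7, 4]: P(-7) = -287/12; P(-5) = -475/12; P(3/2) = 99/16; P(4) = -58/3.
The minimum over the interval is -475/12, attained at u = -5.

-475/12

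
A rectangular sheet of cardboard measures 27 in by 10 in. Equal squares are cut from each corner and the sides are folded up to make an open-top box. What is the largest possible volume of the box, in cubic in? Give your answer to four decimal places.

278.4644

With cut size x, the volume is V(x) = x(27 − 2x)(10 − 2x) for 0 < x < 5.
V'(x) = 12x^2 − 148x + 270. Setting V'(x) = 0 gives x ≈ 2.2261 (the root in (0, 5)).
V''(x) = 24x − 148 is negative there, so this is the maximum; V ≈ 278.4644.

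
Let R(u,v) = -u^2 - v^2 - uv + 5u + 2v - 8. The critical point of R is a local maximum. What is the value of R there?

∂R/∂u = -2u - v + 5 = 0 and ∂R/∂v = -u - 2v + 2 = 0, so (u, v) = (8/3, -1/3).
The Hessian has R_{uu} = -2, R_{vv} = -2, R_{uv} = -1, giving D = 3 > 0 with R_{uu} < 0, so the point is a local maximum.
R(8/3, -1/3) = -5/3.

-5/3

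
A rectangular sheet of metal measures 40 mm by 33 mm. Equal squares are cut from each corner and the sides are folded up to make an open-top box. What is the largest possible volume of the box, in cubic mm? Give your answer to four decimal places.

3528.0000

With cut size x, the volume is V(x) = x(40 − 2x)(33 − 2x) for 0 < x < 16.5.
V'(x) = 12x^2 − 292x + 1320. Setting V'(x) = 0 gives x ≈ 6.0000 (the root in (0, 16.5)).
V''(x) = 24x − 292 is negative there, so this is the maximum; V ≈ 3528.0000.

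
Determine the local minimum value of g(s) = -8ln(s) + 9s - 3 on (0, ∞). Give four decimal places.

g'(s) = -8/s + 9 = 0 gives s = 8/9.
g''(s) = 8/s², which is positive for s > 0, so this is a local minimum.
g(8/9) = -8·ln(8/9) + 8 - 3 ≈ 5.9423.

5.9423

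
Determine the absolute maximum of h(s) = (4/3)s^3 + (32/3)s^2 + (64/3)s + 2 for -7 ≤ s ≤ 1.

h'(s) = 4s^2 + (64/3)s + 64/3, which vanishes at s = -4 and s = -4/3.
Evaluating at the critical points and endpoints: h(-7) = -82; h(-4) = 2; h(-4/3) = -862/81; h(1) = 106/3.
The maximum over the interval is 106/3, attained at s = 1.

106/3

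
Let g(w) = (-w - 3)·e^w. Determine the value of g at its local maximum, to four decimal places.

Differentiating with the product rule gives g'(w) = (-w - 4)·e^w. Since e^w > 0, the only critical point is w = -4.
g''(-4) has the same sign as -1 < 0, so this is a local maximum.
g(-4) = (1)·e^(-4) ≈ 0.0183.

0.0183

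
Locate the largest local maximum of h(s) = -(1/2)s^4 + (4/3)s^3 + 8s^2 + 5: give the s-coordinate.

4

h'(s) = -2s^3 + 4s^2 + 16s = 0 at s = -2, 0, 4.
h''(s) = -6s^2 + 8s + 16. h''(-2) = -24 < 0 ⇒ local maximum; h''(0) = 16 > 0 ⇒ local minimum; h''(4) = -48 < 0 ⇒ local maximum.
Thus h has its largest local maximum at s = 4, with value 271/3.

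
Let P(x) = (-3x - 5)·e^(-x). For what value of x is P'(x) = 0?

P'(x) = (-3)·e^(-x) + (-3x - 5)·(-1)·e^(-x) = (3x + 2)·e^(-x). Since e^(-x) > 0, the only critical point is x = -2/3.
P''(-2/3) has the same sign as 3 > 0, so this is a local minimum.
P(-2/3) = (-3)·e^(2/3) ≈ -5.8432.

-2/3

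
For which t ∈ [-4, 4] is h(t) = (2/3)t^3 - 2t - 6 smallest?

Differentiating, h'(t) = 2t^2 - 2; which vanishes at t = -1 and t = 1.
Evaluating at the critical points and endpoints: h(-4) = -122/3; h(-1) = -14/3; h(1) = -22/3; h(4) = 86/3.
So the minimum is h(-4) = -122/3.

-4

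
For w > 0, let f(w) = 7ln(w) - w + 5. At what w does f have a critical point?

f'(w) = 7/w − 1 = 0 gives w = 7.
f''(w) = -7/w², which is negative for w > 0, so this is a local maximum.
f(7) = 7·ln(7) - 7 + 5 ≈ 11.6214.

7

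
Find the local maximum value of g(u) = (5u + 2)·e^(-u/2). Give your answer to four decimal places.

4.4933

By the product rule, g'(u) = (-(5/2)u + 4)·e^(-u/2). Since e^(-u/2) > 0, the only critical point is u = 8/5.
g''(8/5) has the same sign as -5/2 < 0, so this is a local maximum.
g(8/5) = (10)·e^(-4/5) ≈ 4.4933.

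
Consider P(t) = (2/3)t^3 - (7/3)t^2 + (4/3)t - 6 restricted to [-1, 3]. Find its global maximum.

Differentiating, P'(t) = 2t^2 - (14/3)t + 4/3; which vanishes at t = 1/3 and t = 2.
Compare values at every candidate in [-1, 3]: P(-1) = -31/3; P(1/3) = -469/81; P(2) = -22/3; P(3) = -5.
So the maximum is P(3) = -5.

-5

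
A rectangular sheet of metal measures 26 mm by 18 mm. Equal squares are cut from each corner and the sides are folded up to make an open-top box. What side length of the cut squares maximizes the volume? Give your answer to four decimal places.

With cut size x, the volume is V(x) = x(26 − 2x)(18 − 2x) for 0 < x < 9.
V'(x) = 12x^2 − 176x + 468. Setting V'(x) = 0 gives x ≈ 3.4891 (the root in (0, 9)).
V''(x) = 24x − 176 is negative there, so this is the maximum; V ≈ 731.5054.

3.4891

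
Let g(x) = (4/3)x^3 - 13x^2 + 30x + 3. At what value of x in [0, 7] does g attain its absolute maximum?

7

The derivative is 4x^2 - 26x + 30, which vanishes at x = 3/2 and x = 5.
Evaluating at the critical points and endpoints: g(0) = 3,  g(3/2) = 93/4,  g(5) = -16/3,  g(7) = 100/3.
The maximum over the interval is 100/3, attained at x = 7.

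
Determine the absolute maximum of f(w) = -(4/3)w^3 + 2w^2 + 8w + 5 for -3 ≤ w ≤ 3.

The derivative is -4w^2 + 4w + 8, which vanishes at w = -1 and w = 2.
Evaluating at the critical points and endpoints: f(-3) = 35; f(-1) = 1/3; f(2) = 55/3; f(3) = 11.
The maximum over the interval is 35, attained at w = -3.

35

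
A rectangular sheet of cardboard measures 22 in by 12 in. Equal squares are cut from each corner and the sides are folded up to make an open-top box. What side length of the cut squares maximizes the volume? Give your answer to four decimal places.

2.4869

With cut size x, the volume is V(x) = x(22 − 2x)(12 − 2x) for 0 < x < 6.
V'(x) = 12x^2 − 136x + 264. Setting V'(x) = 0 gives x ≈ 2.4869 (the root in (0, 6)).
V''(x) = 24x − 136 is negative there, so this is the maximum; V ≈ 297.5066.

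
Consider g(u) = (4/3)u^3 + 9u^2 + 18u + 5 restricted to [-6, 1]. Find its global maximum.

g'(u) = 4u^2 + 18u + 18, which vanishes at u = -3 and u = -3/2.
Candidates: g(-6) = -67,  g(-3) = -4,  g(-3/2) = -25/4,  g(1) = 100/3.
The maximum over the interval is 100/3, attained at u = 1.

100/3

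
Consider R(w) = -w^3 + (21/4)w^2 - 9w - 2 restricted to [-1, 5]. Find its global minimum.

R'(w) = -3w^2 + (21/2)w - 9, which vanishes at w = 3/2 and w = 2.
Candidates: R(-1) = 53/4, R(3/2) = -113/16, R(2) = -7, R(5) = -163/4.
Hence the absolute minimum is -163/4 at w = 5.

-163/4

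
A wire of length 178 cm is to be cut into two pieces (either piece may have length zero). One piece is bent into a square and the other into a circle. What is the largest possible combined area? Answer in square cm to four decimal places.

Let x be the length used for the square. Square side x/4; circle radius (178−x)/(2π).
A(x) = (x/4)² + π·((178−x)/(2π))² = x²/16 + (178−x)²/(4π) for 0 ≤ x ≤ 178. A'(x) = x/8 − (178−x)/(2π) = 0 gives x = 4·178/(π+4) ≈ 99.6976.
A'' > 0, so the interior critical point is a minimum; the maximum is at an endpoint. A(0) = 2521.3326 and A(178) = 1980.2500, so the largest area is 2521.3326.

2521.3326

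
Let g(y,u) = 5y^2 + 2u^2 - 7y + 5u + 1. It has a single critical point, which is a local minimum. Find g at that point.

∂g/∂y = 10y - 7 = 0 and ∂g/∂u = 4u + 5 = 0, so (y, u) = (7/10, -5/4).
The Hessian has g_{yy} = 10, g_{uu} = 4, g_{yu} = 0, giving D = 40 > 0 with g_{yy} > 0, so the point is a local minimum.
g(7/10, -5/4) = -183/40.

-183/40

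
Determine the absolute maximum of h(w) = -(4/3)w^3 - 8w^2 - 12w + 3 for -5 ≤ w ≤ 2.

89/3

The derivative is -4w^2 - 16w - 12, which vanishes at w = -3 and w = -1.
Candidates: h(-5) = 89/3, h(-3) = 3, h(-1) = 25/3, h(2) = -191/3.
Hence the absolute maximum is 89/3 at w = -5.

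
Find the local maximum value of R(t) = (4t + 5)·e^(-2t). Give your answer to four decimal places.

By the product rule, R'(t) = (-8t - 6)·e^(-2t). Since e^(-2t) > 0, the only critical point is t = -3/4.
R''(-3/4) has the same sign as -8 < 0, so this is a local maximum.
R(-3/4) = (2)·e^(3/2) ≈ 8.9634.

8.9634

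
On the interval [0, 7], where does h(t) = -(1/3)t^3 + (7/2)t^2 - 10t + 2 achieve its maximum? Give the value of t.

0

Differentiating, h'(t) = -t^2 + 7t - 10; which vanishes at t = 2 and t = 5.
Evaluating at the critical points and endpoints: h(0) = 2, h(2) = -20/3, h(5) = -13/6, h(7) = -65/6.
So the maximum is h(0) = 2.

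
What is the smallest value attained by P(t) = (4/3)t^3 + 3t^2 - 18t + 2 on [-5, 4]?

-55/4

The derivative is 4t^2 + 6t - 18, which vanishes at t = -3 and t = 3/2.
Compare values at every candidate in [-5, 4]: P(-5) = 1/3, P(-3) = 47, P(3/2) = -55/4, P(4) = 190/3.
So the minimum is P(3/2) = -55/4.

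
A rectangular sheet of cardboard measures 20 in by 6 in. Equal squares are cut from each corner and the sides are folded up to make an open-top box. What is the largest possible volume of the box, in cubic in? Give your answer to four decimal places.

With cut size x, the volume is V(x) = x(20 − 2x)(6 − 2x) for 0 < x < 3.
V'(x) = 12x^2 − 104x + 120. Setting V'(x) = 0 gives x ≈ 1.3706 (the root in (0, 3)).
V''(x) = 24x − 104 is negative there, so this is the maximum; V ≈ 77.0866.

77.0866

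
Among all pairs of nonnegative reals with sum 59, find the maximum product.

3481/4

With x + y = 59, the product is P(x) = x(59 − x).
P'(x) = 59 − 2x = 0 gives x = 59/2; P'' = −2 < 0, so this is the maximum.
P = 59/2·59/2 = 3481/4.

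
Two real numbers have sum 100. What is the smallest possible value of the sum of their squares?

With a + b = 100, a^2 + b^2 = a^2 + (100 − a)^2.
The derivative 2a − 2(100 − a) = 4a − 200 vanishes at a = 50; second derivative 4 > 0, a minimum.
The minimum is 2·(50)^2 = 5000.

5000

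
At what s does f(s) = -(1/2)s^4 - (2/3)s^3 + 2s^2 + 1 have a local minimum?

0

Critical points: f'(s) = -2s^3 - 2s^2 + 4s vanishes at s = -2, 0, 1.
f''(s) = -6s^2 - 4s + 4. f''(-2) = -12 < 0 ⇒ local maximum; f''(0) = 4 > 0 ⇒ local minimum; f''(1) = -6 < 0 ⇒ local maximum.
So the local minimum value is f(0) = 1.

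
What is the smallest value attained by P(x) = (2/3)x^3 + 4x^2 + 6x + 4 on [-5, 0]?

-28/3

Differentiating, P'(x) = 2x^2 + 8x + 6; which vanishes at x = -3 and x = -1.
Compare values at every candidate in [-5, 0]: P(-5) = -28/3, P(-3) = 4, P(-1) = 4/3, P(0) = 4.
The minimum over the interval is -28/3, attained at x = -5.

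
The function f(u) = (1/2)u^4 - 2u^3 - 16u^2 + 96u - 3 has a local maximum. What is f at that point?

f'(u) = 2u^3 - 6u^2 - 32u + 96 = 0 at u = -4, 3, 4.
Second-derivative test with f''(u) = 6u^2 - 12u - 32: f''(-4) = 112 > 0 ⇒ local minimum; f''(3) = -14 < 0 ⇒ local maximum; f''(4) = 16 > 0 ⇒ local minimum.
Thus f has its local maximum at u = 3, with value 255/2.

255/2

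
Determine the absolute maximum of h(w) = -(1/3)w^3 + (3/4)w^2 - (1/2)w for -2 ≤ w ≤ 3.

20/3

Differentiating, h'(w) = -w^2 + (3/2)w - 1/2; which vanishes at w = 1/2 and w = 1.
Evaluating at the critical points and endpoints: h(-2) = 20/3,  h(1/2) = -5/48,  h(1) = -1/12,  h(3) = -15/4.
The maximum over the interval is 20/3, attained at w = -2.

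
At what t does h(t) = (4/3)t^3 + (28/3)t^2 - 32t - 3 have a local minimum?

h'(t) = 4t^2 + (56/3)t - 32. Setting h'(t) = 0 gives t ∈ {-6, 4/3}.
Since h''(t) = 8t + 56/3, we get h''(-6) = -88/3 < 0 ⇒ local maximum; h''(4/3) = 88/3 > 0 ⇒ local minimum.
Thus h has its local minimum at t = 4/3, with value -2099/81.

4/3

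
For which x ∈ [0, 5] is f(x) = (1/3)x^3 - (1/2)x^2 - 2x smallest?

The derivative is x^2 - x - 2, whose only zero in [0, 5] is x = 2.
Evaluating at the critical points and endpoints: f(0) = 0,  f(2) = -10/3,  f(5) = 115/6.
So the minimum is f(2) = -10/3.

2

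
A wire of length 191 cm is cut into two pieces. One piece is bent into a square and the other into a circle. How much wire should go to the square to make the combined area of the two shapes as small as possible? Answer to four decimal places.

Let x be the length used for the square. Square side x/4; circle radius (191−x)/(2π).
A(x) = (x/4)² + π·((191−x)/(2π))² = x²/16 + (191−x)²/(4π) for 0 ≤ x ≤ 191. A'(x) = x/8 − (191−x)/(2π) = 0 gives x = 4·191/(π+4) ≈ 106.9789.
A'' = 1/8 + 1/(2π) > 0, so this gives the minimum combined area; x ≈ 106.9789 cm to the square.

106.9789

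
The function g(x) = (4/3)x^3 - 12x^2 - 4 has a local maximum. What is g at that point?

Critical points: g'(x) = 4x^2 - 24x vanishes at x = 0, 6.
g''(x) = 8x - 24. g''(0) = -24 < 0 ⇒ local maximum; g''(6) = 24 > 0 ⇒ local minimum.
The local maximum is g(0) = -4.

-4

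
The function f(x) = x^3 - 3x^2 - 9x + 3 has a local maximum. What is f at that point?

8

f'(x) = 3x^2 - 6x - 9 = 0 at x = -1, 3.
Second-derivative test with f''(x) = 6x - 6: f''(-1) = -12 < 0 ⇒ local maximum; f''(3) = 12 > 0 ⇒ local minimum.
Thus f has its local maximum at x = -1, with value 8.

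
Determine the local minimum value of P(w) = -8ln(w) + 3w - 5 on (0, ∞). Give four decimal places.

-4.8466

P'(w) = -8/w + 3 = 0 gives w = 8/3.
P''(w) = 8/w², which is positive for w > 0, so this is a local minimum.
P(8/3) = -8·ln(8/3) + 8 - 5 ≈ -4.8466.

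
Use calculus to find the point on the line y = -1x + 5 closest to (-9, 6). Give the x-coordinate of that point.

Minimize D(x)^2 = (x + 9)^2 + (-x - 1)^2.
d/dx[D^2] = 2(x + 9) + 2·(-1)·(-x - 1) = 0 ⇒ x = -5.
Then y = 10 and the distance is √(32) ≈ 5.6569.

-5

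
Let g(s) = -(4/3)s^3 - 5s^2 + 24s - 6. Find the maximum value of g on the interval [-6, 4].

57/4

The derivative is -4s^2 - 10s + 24, which vanishes at s = -4 and s = 3/2.
Evaluating at the critical points and endpoints: g(-6) = -42, g(-4) = -290/3, g(3/2) = 57/4, g(4) = -226/3.
So the maximum is g(3/2) = 57/4.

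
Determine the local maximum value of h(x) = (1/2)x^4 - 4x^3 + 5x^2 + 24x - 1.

97/2

h'(x) = 2x^3 - 12x^2 + 10x + 24 = 0 at x = -1, 3, 4.
h''(x) = 6x^2 - 24x + 10. h''(-1) = 40 > 0 ⇒ local minimum; h''(3) = -8 < 0 ⇒ local maximum; h''(4) = 10 > 0 ⇒ local minimum.
Thus h has its local maximum at x = 3, with value 97/2.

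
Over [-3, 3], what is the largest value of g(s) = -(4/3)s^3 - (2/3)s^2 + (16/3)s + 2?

16

Differentiating, g'(s) = -4s^2 - (4/3)s + 16/3; which vanishes at s = -4/3 and s = 1.
Compare values at every candidate in [-3, 3]: g(-3) = 16; g(-4/3) = -254/81; g(1) = 16/3; g(3) = -24.
So the maximum is g(-3) = 16.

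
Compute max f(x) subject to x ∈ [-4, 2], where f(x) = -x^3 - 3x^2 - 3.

13

The derivative is -3x^2 - 6x, which vanishes at x = -2 and x = 0.
Evaluating at the critical points and endpoints: f(-4) = 13; f(-2) = -7; f(0) = -3; f(2) = -23.
Hence the absolute maximum is 13 at x = -4.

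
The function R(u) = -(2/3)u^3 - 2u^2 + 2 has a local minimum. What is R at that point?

-2/3

R'(u) = -2u^2 - 4u = 0 at u = -2, 0.
R''(u) = -4u - 4. R''(-2) = 4 > 0 ⇒ local minimum; R''(0) = -4 < 0 ⇒ local maximum.
Thus R has its local minimum at u = -2, with value -2/3.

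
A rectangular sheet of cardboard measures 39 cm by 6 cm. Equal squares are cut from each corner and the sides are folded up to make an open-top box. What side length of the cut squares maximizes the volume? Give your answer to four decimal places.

1.4378

With cut size x, the volume is V(x) = x(39 − 2x)(6 − 2x) for 0 < x < 3.
V'(x) = 12x^2 − 180x + 234. Setting V'(x) = 0 gives x ≈ 1.4378 (the root in (0, 3)).
V''(x) = 24x − 180 is negative there, so this is the maximum; V ≈ 162.2803.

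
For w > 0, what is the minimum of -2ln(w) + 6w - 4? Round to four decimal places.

f'(w) = -2/w + 6 = 0 gives w = 1/3.
f''(w) = 2/w², which is positive for w > 0, so this is a local minimum.
f(1/3) = -2·ln(1/3) + 2 - 4 ≈ 0.1972.

0.1972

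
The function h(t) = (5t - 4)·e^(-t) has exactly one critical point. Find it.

Differentiating with the product rule gives h'(t) = (-5t + 9)·e^(-t). Since e^(-t) > 0, the only critical point is t = 9/5.
h''(9/5) has the same sign as -5 < 0, so this is a local maximum.
h(9/5) = (5)·e^(-9/5) ≈ 0.8265.

9/5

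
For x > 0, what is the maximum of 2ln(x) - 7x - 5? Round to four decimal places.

-9.5055

P'(x) = 2/x − 7 = 0 gives x = 2/7.
P''(x) = -2/x², which is negative for x > 0, so this is a local maximum.
P(2/7) = 2·ln(2/7) - 2 - 5 ≈ -9.5055.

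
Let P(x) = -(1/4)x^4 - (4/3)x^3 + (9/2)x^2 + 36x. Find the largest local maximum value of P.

369/4

P'(x) = -x^3 - 4x^2 + 9x + 36 = 0 at x = -4, -3, 3.
Second-derivative test with P''(x) = -3x^2 - 8x + 9: P''(-4) = -7 < 0 ⇒ local maximum; P''(-3) = 6 > 0 ⇒ local minimum; P''(3) = -42 < 0 ⇒ local maximum.
Thus P has its largest local maximum at x = 3, with value 369/4.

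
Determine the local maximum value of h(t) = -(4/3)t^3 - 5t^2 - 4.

-4

h'(t) = -4t^2 - 10t. Setting h'(t) = 0 gives t ∈ {-5/2, 0}.
h''(t) = -8t - 10. h''(-5/2) = 10 > 0 ⇒ local minimum; h''(0) = -10 < 0 ⇒ local maximum.
The local maximum is h(0) = -4.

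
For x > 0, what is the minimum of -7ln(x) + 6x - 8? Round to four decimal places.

R'(x) = -7/x + 6 = 0 gives x = 7/6.
R''(x) = 7/x², which is positive for x > 0, so this is a local minimum.
R(7/6) = -7·ln(7/6) + 7 - 8 ≈ -2.0791.

-2.0791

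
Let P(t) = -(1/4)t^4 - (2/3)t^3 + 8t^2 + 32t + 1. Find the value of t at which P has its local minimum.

P'(t) = -t^3 - 2t^2 + 16t + 32. Setting P'(t) = 0 gives t ∈ {-4, -2, 4}.
Second-derivative test with P''(t) = -3t^2 - 4t + 16: P''(-4) = -16 < 0 ⇒ local maximum; P''(-2) = 12 > 0 ⇒ local minimum; P''(4) = -48 < 0 ⇒ local maximum.
So the local minimum value is P(-2) = -89/3.

-2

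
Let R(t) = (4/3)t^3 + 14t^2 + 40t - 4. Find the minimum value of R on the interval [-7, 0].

The derivative is 4t^2 + 28t + 40, which vanishes at t = -5 and t = -2.
Evaluating at the critical points and endpoints: R(-7) = -166/3,  R(-5) = -62/3,  R(-2) = -116/3,  R(0) = -4.
Hence the absolute minimum is -166/3 at t = -7.

-166/3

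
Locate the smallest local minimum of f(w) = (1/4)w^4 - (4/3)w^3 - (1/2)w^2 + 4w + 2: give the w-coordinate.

4

f'(w) = w^3 - 4w^2 - w + 4 = 0 at w = -1, 1, 4.
Second-derivative test with f''(w) = 3w^2 - 8w - 1: f''(-1) = 10 > 0 ⇒ local minimum; f''(1) = -6 < 0 ⇒ local maximum; f''(4) = 15 > 0 ⇒ local minimum.
So the smallest local minimum value is f(4) = -34/3.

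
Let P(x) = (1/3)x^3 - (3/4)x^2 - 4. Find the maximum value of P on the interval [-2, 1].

-4

P'(x) = x^2 - (3/2)x, whose only zero in [-2, 1] is x = 0.
Compare values at every candidate in [-2, 1]: P(-2) = -29/3; P(0) = -4; P(1) = -53/12.
The maximum over the interval is -4, attained at x = 0.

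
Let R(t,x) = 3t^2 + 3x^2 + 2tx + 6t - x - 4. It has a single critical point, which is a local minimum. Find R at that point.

∂R/∂t = 6t + 2x + 6 = 0 and ∂R/∂x = 2t + 6x - 1 = 0, so (t, x) = (-19/16, 9/16).
The Hessian has R_{tt} = 6, R_{xx} = 6, R_{tx} = 2, giving D = 32 > 0 with R_{tt} > 0, so the point is a local minimum.
R(-19/16, 9/16) = -251/32.

-251/32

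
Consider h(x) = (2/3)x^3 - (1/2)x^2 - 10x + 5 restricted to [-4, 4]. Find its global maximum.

Differentiating, h'(x) = 2x^2 - x - 10; which vanishes at x = -2 and x = 5/2.
Compare values at every candidate in [-4, 4]: h(-4) = -17/3, h(-2) = 53/3, h(5/2) = -305/24, h(4) = -1/3.
So the maximum is h(-2) = 53/3.

53/3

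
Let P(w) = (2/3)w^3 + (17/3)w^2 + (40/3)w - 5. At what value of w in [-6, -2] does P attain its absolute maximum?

P'(w) = 2w^2 + (34/3)w + 40/3, whose only zero in [-6, -2] is w = -4.
Compare values at every candidate in [-6, -2]: P(-6) = -25; P(-4) = -31/3; P(-2) = -43/3.
The maximum over the interval is -31/3, attained at w = -4.

-4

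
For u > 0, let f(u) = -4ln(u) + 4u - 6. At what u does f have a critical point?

f'(u) = -4/u + 4 = 0 gives u = 1.
f''(u) = 4/u², which is positive for u > 0, so this is a local minimum.
f(1) = -4·ln(1) + 4 - 6 ≈ -2.0000.

1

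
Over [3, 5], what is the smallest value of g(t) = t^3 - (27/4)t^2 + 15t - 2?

37/4

Differentiating, g'(t) = 3t^2 - (27/2)t + 15; which has no zeros in [3, 5].
Candidates: g(3) = 37/4, g(5) = 117/4.
The minimum over the interval is 37/4, attained at t = 3.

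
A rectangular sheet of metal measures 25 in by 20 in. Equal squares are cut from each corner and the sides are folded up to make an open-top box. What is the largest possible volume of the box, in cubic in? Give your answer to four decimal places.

820.5282

With cut size x, the volume is V(x) = x(25 − 2x)(20 − 2x) for 0 < x < 10.
V'(x) = 12x^2 − 180x + 500. Setting V'(x) = 0 gives x ≈ 3.6812 (the root in (0, 10)).
V''(x) = 24x − 180 is negative there, so this is the maximum; V ≈ 820.5282.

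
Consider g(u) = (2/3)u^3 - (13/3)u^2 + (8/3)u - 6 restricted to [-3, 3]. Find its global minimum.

-71

The derivative is 2u^2 - (26/3)u + 8/3, whose only zero in [-3, 3] is u = 1/3.
Candidates: g(-3) = -71, g(1/3) = -451/81, g(3) = -19.
So the minimum is g(-3) = -71.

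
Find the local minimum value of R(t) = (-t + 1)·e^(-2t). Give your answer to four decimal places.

-0.0249

R'(t) = (-1)·e^(-2t) + (-t + 1)·(-2)·e^(-2t) = (2t - 3)·e^(-2t). Since e^(-2t) > 0, the only critical point is t = 3/2.
R''(3/2) has the same sign as 2 > 0, so this is a local minimum.
R(3/2) = (-1/2)·e^(-3) ≈ -0.0249.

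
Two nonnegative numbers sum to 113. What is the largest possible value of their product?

12769/4

With x + y = 113, the product is P(x) = x(113 − x).
P'(x) = 113 − 2x = 0 gives x = 113/2; P'' = −2 < 0, so this is the maximum.
P = 113/2·113/2 = 12769/4.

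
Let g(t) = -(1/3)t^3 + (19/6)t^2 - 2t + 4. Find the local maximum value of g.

g'(t) = -t^2 + (19/3)t - 2 = 0 at t = 1/3, 6.
Second-derivative test with g''(t) = -2t + 19/3: g''(1/3) = 17/3 > 0 ⇒ local minimum; g''(6) = -17/3 < 0 ⇒ local maximum.
So the local maximum value is g(6) = 34.

34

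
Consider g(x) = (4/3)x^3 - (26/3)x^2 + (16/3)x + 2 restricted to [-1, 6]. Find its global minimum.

-30

Differentiating, g'(x) = 4x^2 - (52/3)x + 16/3; which vanishes at x = 1/3 and x = 4.
Evaluating at the critical points and endpoints: g(-1) = -40/3,  g(1/3) = 232/81,  g(4) = -30,  g(6) = 10.
The minimum over the interval is -30, attained at x = 4.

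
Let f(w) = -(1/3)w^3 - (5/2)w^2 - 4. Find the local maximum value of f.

f'(w) = -w^2 - 5w. Setting f'(w) = 0 gives w ∈ {-5, 0}.
f''(w) = -2w - 5. f''(-5) = 5 > 0 ⇒ local minimum; f''(0) = -5 < 0 ⇒ local maximum.
Thus f has its local maximum at w = 0, with value -4.

-4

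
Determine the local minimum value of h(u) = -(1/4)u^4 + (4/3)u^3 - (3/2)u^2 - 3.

-41/12

Critical points: h'(u) = -u^3 + 4u^2 - 3u vanishes at u = 0, 1, 3.
Second-derivative test with h''(u) = -3u^2 + 8u - 3: h''(0) = -3 < 0 ⇒ local maximum; h''(1) = 2 > 0 ⇒ local minimum; h''(3) = -6 < 0 ⇒ local maximum.
So the local minimum value is h(1) = -41/12.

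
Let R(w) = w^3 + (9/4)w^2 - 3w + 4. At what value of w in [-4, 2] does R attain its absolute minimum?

Differentiating, R'(w) = 3w^2 + (9/2)w - 3; which vanishes at w = -2 and w = 1/2.
Evaluating at the critical points and endpoints: R(-4) = -12, R(-2) = 11, R(1/2) = 51/16, R(2) = 15.
The minimum over the interval is -12, attained at w = -4.

-4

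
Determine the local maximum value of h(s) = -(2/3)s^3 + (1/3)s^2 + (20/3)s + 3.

37/3

h'(s) = -2s^2 + (2/3)s + 20/3. Setting h'(s) = 0 gives s ∈ {-5/3, 2}.
Since h''(s) = -4s + 2/3, we get h''(-5/3) = 22/3 > 0 ⇒ local minimum; h''(2) = -22/3 < 0 ⇒ local maximum.
So the local maximum value is h(2) = 37/3.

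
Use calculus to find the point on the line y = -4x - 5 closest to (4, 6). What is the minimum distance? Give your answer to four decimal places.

Minimize D(x)^2 = (x - 4)^2 + (-4x - 11)^2.
d/dx[D^2] = 2(x - 4) + 2·(-4)·(-4x - 11) = 0 ⇒ x = -40/17.
Then y = 75/17 and the distance is √(729/17) ≈ 6.5485.

6.5485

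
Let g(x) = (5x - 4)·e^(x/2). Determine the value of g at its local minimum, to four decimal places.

g'(x) = 5·e^(x/2) + (5x - 4)·(1/2)·e^(x/2) = ((5/2)x + 3)·e^(x/2). Since e^(x/2) > 0, the only critical point is x = -6/5.
g''(-6/5) has the same sign as 5/2 > 0, so this is a local minimum.
g(-6/5) = (-10)·e^(-3/5) ≈ -5.4881.

-5.4881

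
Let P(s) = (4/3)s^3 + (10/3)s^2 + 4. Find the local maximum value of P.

Critical points: P'(s) = 4s^2 + (20/3)s vanishes at s = -5/3, 0.
Second-derivative test with P''(s) = 8s + 20/3: P''(-5/3) = -20/3 < 0 ⇒ local maximum; P''(0) = 20/3 > 0 ⇒ local minimum.
So the local maximum value is P(-5/3) = 574/81.

574/81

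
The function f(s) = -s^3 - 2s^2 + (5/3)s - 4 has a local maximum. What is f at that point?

-100/27

f'(s) = -3s^2 - 4s + 5/3 = 0 at s = -5/3, 1/3.
Since f''(s) = -6s - 4, we get f''(-5/3) = 6 > 0 ⇒ local minimum; f''(1/3) = -6 < 0 ⇒ local maximum.
The local maximum is f(1/3) = -100/27.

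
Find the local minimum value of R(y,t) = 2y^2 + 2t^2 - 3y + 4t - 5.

∂R/∂y = 4y - 3 = 0 and ∂R/∂t = 4t + 4 = 0, so (y, t) = (3/4, -1).
The Hessian has R_{yy} = 4, R_{tt} = 4, R_{yt} = 0, giving D = 16 > 0 with R_{yy} > 0, so the point is a local minimum.
R(3/4, -1) = -65/8.

-65/8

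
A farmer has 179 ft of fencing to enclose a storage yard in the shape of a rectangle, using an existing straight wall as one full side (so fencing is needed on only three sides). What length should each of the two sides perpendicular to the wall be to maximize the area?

179/4

Let the sides perpendicular to the wall have length x and the parallel side y, so 2x + y = 179 and the area is A = xy = x(179 − 2x).
A'(x) = 179 − 4x = 0 gives x = 179/4, and A''(x) = −4 < 0 confirms a maximum.
Then y = 179 − 2·179/4 = 179/2 and A = 32041/8.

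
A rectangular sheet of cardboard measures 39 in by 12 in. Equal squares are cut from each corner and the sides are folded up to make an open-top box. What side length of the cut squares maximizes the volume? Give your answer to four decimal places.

With cut size x, the volume is V(x) = x(39 − 2x)(12 − 2x) for 0 < x < 6.
V'(x) = 12x^2 − 204x + 468. Setting V'(x) = 0 gives x ≈ 2.7337 (the root in (0, 6)).
V''(x) = 24x − 204 is negative there, so this is the maximum; V ≈ 598.8308.

2.7337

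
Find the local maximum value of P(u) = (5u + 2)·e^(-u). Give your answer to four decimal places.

2.7441

By the product rule, P'(u) = (-5u + 3)·e^(-u). Since e^(-u) > 0, the only critical point is u = 3/5.
P''(3/5) has the same sign as -5 < 0, so this is a local maximum.
P(3/5) = (5)·e^(-3/5) ≈ 2.7441.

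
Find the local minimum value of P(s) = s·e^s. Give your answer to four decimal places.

-0.3679

By the product rule, P'(s) = (s + 1)·e^s. Since e^s > 0, the only critical point is s = -1.
P''(-1) has the same sign as 1 > 0, so this is a local minimum.
P(-1) = (-1)·e^(-1) ≈ -0.3679.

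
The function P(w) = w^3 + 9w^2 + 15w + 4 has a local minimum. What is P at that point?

P'(w) = 3w^2 + 18w + 15. Setting P'(w) = 0 gives w ∈ {-5, -1}.
P''(w) = 6w + 18. P''(-5) = -12 < 0 ⇒ local maximum; P''(-1) = 12 > 0 ⇒ local minimum.
Thus P has its local minimum at w = -1, with value -3.

-3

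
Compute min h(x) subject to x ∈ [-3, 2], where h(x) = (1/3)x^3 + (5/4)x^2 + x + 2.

5/4

Differentiating, h'(x) = x^2 + (5/2)x + 1; which vanishes at x = -2 and x = -1/2.
Candidates: h(-3) = 5/4; h(-2) = 7/3; h(-1/2) = 85/48; h(2) = 35/3.
The minimum over the interval is 5/4, attained at x = -3.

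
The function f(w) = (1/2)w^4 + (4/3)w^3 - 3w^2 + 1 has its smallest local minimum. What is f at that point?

f'(w) = 2w^3 + 4w^2 - 6w = 0 at w = -3, 0, 1.
Second-derivative test with f''(w) = 6w^2 + 8w - 6: f''(-3) = 24 > 0 ⇒ local minimum; f''(0) = -6 < 0 ⇒ local maximum; f''(1) = 8 > 0 ⇒ local minimum.
Thus f has its smallest local minimum at w = -3, with value -43/2.

-43/2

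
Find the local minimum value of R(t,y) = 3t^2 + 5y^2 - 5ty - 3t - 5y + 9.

24/7

∂R/∂t = 6t - 5y - 3 = 0 and ∂R/∂y = -5t + 10y - 5 = 0, so (t, y) = (11/7, 9/7).
The Hessian has R_{tt} = 6, R_{yy} = 10, R_{ty} = -5, giving D = 35 > 0 with R_{tt} > 0, so the point is a local minimum.
R(11/7, 9/7) = 24/7.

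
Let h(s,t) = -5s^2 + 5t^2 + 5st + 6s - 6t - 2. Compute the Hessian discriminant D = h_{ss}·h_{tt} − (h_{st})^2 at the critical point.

∂h/∂s = -10s + 5t + 6 = 0 and ∂h/∂t = 5s + 10t - 6 = 0, so (s, t) = (18/25, 6/25).
The Hessian has h_{ss} = -10, h_{tt} = 10, h_{st} = 5, giving D = -125 < 0, so the point is a saddle point.
D = (-10)·(10) − (5)^2 = -125.

-125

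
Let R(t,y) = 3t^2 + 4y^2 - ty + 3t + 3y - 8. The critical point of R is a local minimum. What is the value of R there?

-448/47

∂R/∂t = 6t - y + 3 = 0 and ∂R/∂y = -t + 8y + 3 = 0, so (t, y) = (-27/47, -21/47).
The Hessian has R_{tt} = 6, R_{yy} = 8, R_{ty} = -1, giving D = 47 > 0 with R_{tt} > 0, so the point is a local minimum.
R(-27/47, -21/47) = -448/47.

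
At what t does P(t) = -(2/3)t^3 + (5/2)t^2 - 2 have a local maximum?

Critical points: P'(t) = -2t^2 + 5t vanishes at t = 0, 5/2.
Since P''(t) = -4t + 5, we get P''(0) = 5 > 0 ⇒ local minimum; P''(5/2) = -5 < 0 ⇒ local maximum.
The local maximum is P(5/2) = 77/24.

5/2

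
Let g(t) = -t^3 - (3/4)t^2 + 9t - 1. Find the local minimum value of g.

Critical points: g'(t) = -3t^2 - (3/2)t + 9 vanishes at t = -2, 3/2.
Since g''(t) = -6t - 3/2, we get g''(-2) = 21/2 > 0 ⇒ local minimum; g''(3/2) = -21/2 < 0 ⇒ local maximum.
Thus g has its local minimum at t = -2, with value -14.

-14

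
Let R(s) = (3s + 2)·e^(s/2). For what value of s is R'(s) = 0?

R'(s) = 3·e^(s/2) + (3s + 2)·(1/2)·e^(s/2) = ((3/2)s + 4)·e^(s/2). Since e^(s/2) > 0, the only critical point is s = -8/3.
R''(-8/3) has the same sign as 3/2 > 0, so this is a local minimum.
R(-8/3) = (-6)·e^(-4/3) ≈ -1.5816.

-8/3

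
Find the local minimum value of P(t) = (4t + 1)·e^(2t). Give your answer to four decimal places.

-0.4463

Differentiating with the product rule gives P'(t) = (8t + 6)·e^(2t). Since e^(2t) > 0, the only critical point is t = -3/4.
P''(-3/4) has the same sign as 8 > 0, so this is a local minimum.
P(-3/4) = (-2)·e^(-3/2) ≈ -0.4463.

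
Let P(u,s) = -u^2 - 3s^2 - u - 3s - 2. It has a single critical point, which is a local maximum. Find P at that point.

-1

∂P/∂u = -2u - 1 = 0 and ∂P/∂s = -6s - 3 = 0, so (u, s) = (-1/2, -1/2).
The Hessian has P_{uu} = -2, P_{ss} = -6, P_{us} = 0, giving D = 12 > 0 with P_{uu} < 0, so the point is a local maximum.
P(-1/2, -1/2) = -1.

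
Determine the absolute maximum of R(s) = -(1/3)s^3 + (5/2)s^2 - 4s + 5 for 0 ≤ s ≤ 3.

R'(s) = -s^2 + 5s - 4, whose only zero in [0, 3] is s = 1.
Evaluating at the critical points and endpoints: R(0) = 5; R(1) = 19/6; R(3) = 13/2.
So the maximum is R(3) = 13/2.

13/2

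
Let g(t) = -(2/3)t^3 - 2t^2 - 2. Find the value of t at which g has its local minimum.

g'(t) = -2t^2 - 4t = 0 at t = -2, 0.
Since g''(t) = -4t - 4, we get g''(-2) = 4 > 0 ⇒ local minimum; g''(0) = -4 < 0 ⇒ local maximum.
Thus g has its local minimum at t = -2, with value -14/3.

-2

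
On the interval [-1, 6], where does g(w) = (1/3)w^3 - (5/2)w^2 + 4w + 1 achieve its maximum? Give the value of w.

6

The derivative is w^2 - 5w + 4, which vanishes at w = 1 and w = 4.
Candidates: g(-1) = -35/6; g(1) = 17/6; g(4) = -5/3; g(6) = 7.
So the maximum is g(6) = 7.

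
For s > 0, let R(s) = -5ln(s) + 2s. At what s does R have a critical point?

5/2

R'(s) = -5/s + 2 = 0 gives s = 5/2.
R''(s) = 5/s², which is positive for s > 0, so this is a local minimum.
R(5/2) = -5·ln(5/2) + 5 ≈ 0.4185.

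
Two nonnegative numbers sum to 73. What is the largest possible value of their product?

5329/4

With x + y = 73, the product is P(x) = x(73 − x).
P'(x) = 73 − 2x = 0 gives x = 73/2; P'' = −2 < 0, so this is the maximum.
P = 73/2·73/2 = 5329/4.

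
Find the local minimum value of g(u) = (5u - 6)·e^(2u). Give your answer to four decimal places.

g'(u) = 5·e^(2u) + (5u - 6)·2·e^(2u) = (10u - 7)·e^(2u). Since e^(2u) > 0, the only critical point is u = 7/10.
g''(7/10) has the same sign as 10 > 0, so this is a local minimum.
g(7/10) = (-5/2)·e^(7/5) ≈ -10.1380.

-10.1380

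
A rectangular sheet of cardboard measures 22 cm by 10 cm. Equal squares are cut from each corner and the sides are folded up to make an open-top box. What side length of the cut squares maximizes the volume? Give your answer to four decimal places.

With cut size x, the volume is V(x) = x(22 − 2x)(10 − 2x) for 0 < x < 5.
V'(x) = 12x^2 − 128x + 220. Setting V'(x) = 0 gives x ≈ 2.1535 (the root in (0, 5)).
V''(x) = 24x − 128 is negative there, so this is the maximum; V ≈ 216.9140.

2.1535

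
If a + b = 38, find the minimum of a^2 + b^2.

With a + b = 38, a^2 + b^2 = a^2 + (38 − a)^2.
The derivative 2a − 2(38 − a) = 4a − 76 vanishes at a = 19; second derivative 4 > 0, a minimum.
The minimum is 2·(19)^2 = 722.

722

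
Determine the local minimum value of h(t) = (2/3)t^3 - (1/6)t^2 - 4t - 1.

h'(t) = 2t^2 - (1/3)t - 4. Setting h'(t) = 0 gives t ∈ {-4/3, 3/2}.
Second-derivative test with h''(t) = 4t - 1/3: h''(-4/3) = -17/3 < 0 ⇒ local maximum; h''(3/2) = 17/3 > 0 ⇒ local minimum.
The local minimum is h(3/2) = -41/8.

-41/8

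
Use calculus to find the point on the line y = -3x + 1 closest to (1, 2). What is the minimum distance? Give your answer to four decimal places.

Minimize D(x)^2 = (x - 1)^2 + (-3x - 1)^2.
d/dx[D^2] = 2(x - 1) + 2·(-3)·(-3x - 1) = 0 ⇒ x = -1/5.
Then y = 8/5 and the distance is √(8/5) ≈ 1.2649.

1.2649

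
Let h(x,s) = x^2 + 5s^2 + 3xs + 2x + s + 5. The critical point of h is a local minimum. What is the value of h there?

40/11

∂h/∂x = 2x + 3s + 2 = 0 and ∂h/∂s = 3x + 10s + 1 = 0, so (x, s) = (-17/11, 4/11).
The Hessian has h_{xx} = 2, h_{ss} = 10, h_{xs} = 3, giving D = 11 > 0 with h_{xx} > 0, so the point is a local minimum.
h(-17/11, 4/11) = 40/11.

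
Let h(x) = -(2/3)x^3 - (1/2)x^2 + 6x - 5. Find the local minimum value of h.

-41/3

h'(x) = -2x^2 - x + 6. Setting h'(x) = 0 gives x ∈ {-2, 3/2}.
h''(x) = -4x - 1. h''(-2) = 7 > 0 ⇒ local minimum; h''(3/2) = -7 < 0 ⇒ local maximum.
The local minimum is h(-2) = -41/3.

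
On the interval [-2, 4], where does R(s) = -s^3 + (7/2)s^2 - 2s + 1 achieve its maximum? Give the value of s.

The derivative is -3s^2 + 7s - 2, which vanishes at s = 1/3 and s = 2.
Candidates: R(-2) = 27, R(1/3) = 37/54, R(2) = 3, R(4) = -15.
Hence the absolute maximum is 27 at s = -2.

-2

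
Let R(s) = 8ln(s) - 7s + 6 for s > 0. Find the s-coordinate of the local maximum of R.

R'(s) = 8/s − 7 = 0 gives s = 8/7.
R''(s) = -8/s², which is negative for s > 0, so this is a local maximum.
R(8/7) = 8·ln(8/7) - 8 + 6 ≈ -0.9317.

8/7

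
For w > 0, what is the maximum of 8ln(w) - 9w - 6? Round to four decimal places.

-14.9423

P'(w) = 8/w − 9 = 0 gives w = 8/9.
P''(w) = -8/w², which is negative for w > 0, so this is a local maximum.
P(8/9) = 8·ln(8/9) - 8 - 6 ≈ -14.9423.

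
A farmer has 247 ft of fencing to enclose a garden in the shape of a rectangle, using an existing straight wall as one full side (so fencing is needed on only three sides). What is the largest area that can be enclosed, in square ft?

Let the sides perpendicular to the wall have length x and the parallel side y, so 2x + y = 247 and the area is A = xy = x(247 − 2x).
A'(x) = 247 − 4x = 0 gives x = 247/4, and A''(x) = −4 < 0 confirms a maximum.
Then y = 247 − 2·247/4 = 247/2 and A = 61009/8.

61009/8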